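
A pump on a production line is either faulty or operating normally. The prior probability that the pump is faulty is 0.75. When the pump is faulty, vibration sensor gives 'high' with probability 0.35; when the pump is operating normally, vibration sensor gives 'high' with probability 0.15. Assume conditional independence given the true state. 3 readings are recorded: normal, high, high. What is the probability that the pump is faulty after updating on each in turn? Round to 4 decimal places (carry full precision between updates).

After 'normal': P(faulty) = 0.65·0.7500 / (0.65·0.7500 + 0.85·0.2500) ≈ 0.6964
After 'high': P(faulty) = 0.35·0.6964 / (0.35·0.6964 + 0.15·0.3036) ≈ 0.8426
After 'high': P(faulty) = 0.35·0.8426 / (0.35·0.8426 + 0.15·0.1574) ≈ 0.9259

0.9259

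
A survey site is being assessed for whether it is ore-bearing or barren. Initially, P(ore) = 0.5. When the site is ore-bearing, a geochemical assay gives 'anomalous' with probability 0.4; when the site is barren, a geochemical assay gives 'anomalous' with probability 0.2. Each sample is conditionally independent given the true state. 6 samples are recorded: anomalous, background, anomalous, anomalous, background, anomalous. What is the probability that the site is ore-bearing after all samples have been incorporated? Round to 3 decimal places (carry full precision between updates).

After 'anomalous': P(ore) = 0.4·0.5000 / (0.4·0.5000 + 0.2·0.5000) ≈ 0.6667
After 'background': P(ore) = 0.6·0.6667 / (0.6·0.6667 + 0.8·0.3333) ≈ 0.6000
After 'anomalous': P(ore) = 0.4·0.6000 / (0.4·0.6000 + 0.2·0.4000) ≈ 0.7500
After 'anomalous': P(ore) = 0.4·0.7500 / (0.4·0.7500 + 0.2·0.2500) ≈ 0.8571
After 'background': P(ore) = 0.6·0.8571 / (0.6·0.8571 + 0.8·0.1429) ≈ 0.8182
After 'anomalous': P(ore) = 0.4·0.8182 / (0.4·0.8182 + 0.2·0.1818) ≈ 0.9000

0.900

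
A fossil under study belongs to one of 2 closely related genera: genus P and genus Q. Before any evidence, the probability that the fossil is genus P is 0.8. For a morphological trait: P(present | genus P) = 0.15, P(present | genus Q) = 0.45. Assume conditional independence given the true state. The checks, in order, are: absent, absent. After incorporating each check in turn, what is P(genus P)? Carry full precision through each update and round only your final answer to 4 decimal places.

0.9052

After 'absent': P(genus P) = 0.85·0.8000 / (0.85·0.8000 + 0.55·0.2000) ≈ 0.8608
After 'absent': P(genus P) = 0.85·0.8608 / (0.85·0.8608 + 0.55·0.1392) ≈ 0.9052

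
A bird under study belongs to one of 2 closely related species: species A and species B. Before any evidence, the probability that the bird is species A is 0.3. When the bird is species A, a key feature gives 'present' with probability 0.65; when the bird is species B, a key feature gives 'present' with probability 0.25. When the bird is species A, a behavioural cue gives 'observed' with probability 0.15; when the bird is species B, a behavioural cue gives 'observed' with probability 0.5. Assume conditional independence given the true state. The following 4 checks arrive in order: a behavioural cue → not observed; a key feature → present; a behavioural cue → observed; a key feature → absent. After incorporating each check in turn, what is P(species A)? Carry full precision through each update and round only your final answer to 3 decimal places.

0.210

After a behavioural cue='not observed': P(species A) = 0.85·0.3000 / (0.85·0.3000 + 0.5·0.7000) ≈ 0.4215
After a key feature='present': P(species A) = 0.65·0.4215 / (0.65·0.4215 + 0.25·0.5785) ≈ 0.6545
After a behavioural cue='observed': P(species A) = 0.15·0.6545 / (0.15·0.6545 + 0.5·0.3455) ≈ 0.3624
After a key feature='absent': P(species A) = 0.35·0.3624 / (0.35·0.3624 + 0.75·0.6376) ≈ 0.2096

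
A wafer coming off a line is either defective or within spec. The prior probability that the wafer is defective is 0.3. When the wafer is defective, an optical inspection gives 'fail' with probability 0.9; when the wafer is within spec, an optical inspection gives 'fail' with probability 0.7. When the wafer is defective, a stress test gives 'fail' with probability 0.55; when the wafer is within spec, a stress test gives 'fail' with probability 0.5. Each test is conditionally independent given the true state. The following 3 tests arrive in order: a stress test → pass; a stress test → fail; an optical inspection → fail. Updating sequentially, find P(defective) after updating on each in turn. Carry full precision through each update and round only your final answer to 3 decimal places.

After a stress test='pass': P(defective) = 0.45·0.3000 / (0.45·0.3000 + 0.5·0.7000) ≈ 0.2784
After a stress test='fail': P(defective) = 0.55·0.2784 / (0.55·0.2784 + 0.5·0.7216) ≈ 0.2979
After an optical inspection='fail': P(defective) = 0.9·0.2979 / (0.9·0.2979 + 0.7·0.7021) ≈ 0.3530

0.353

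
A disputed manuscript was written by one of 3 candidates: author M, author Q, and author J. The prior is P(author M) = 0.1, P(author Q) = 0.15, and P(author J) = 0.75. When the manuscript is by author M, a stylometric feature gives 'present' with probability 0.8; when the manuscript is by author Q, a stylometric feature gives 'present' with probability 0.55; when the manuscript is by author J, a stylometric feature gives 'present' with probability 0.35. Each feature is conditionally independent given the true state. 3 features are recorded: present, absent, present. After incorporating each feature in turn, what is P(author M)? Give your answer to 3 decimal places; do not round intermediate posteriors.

After 'present': normaliser = 0.8·0.1000 + 0.55·0.1500 + 0.35·0.7500; P(author M) ≈ 0.1882, P(author Q) ≈ 0.1941, P(author J) ≈ 0.6176
After 'absent': normaliser = 0.2·0.1882 + 0.45·0.1941 + 0.65·0.6176; P(author M) ≈ 0.0715, P(author Q) ≈ 0.1659, P(author J) ≈ 0.7626
After 'present': normaliser = 0.8·0.0715 + 0.55·0.1659 + 0.35·0.7626; P(author M) ≈ 0.1377, P(author Q) ≈ 0.2197, P(author J) ≈ 0.6426

0.138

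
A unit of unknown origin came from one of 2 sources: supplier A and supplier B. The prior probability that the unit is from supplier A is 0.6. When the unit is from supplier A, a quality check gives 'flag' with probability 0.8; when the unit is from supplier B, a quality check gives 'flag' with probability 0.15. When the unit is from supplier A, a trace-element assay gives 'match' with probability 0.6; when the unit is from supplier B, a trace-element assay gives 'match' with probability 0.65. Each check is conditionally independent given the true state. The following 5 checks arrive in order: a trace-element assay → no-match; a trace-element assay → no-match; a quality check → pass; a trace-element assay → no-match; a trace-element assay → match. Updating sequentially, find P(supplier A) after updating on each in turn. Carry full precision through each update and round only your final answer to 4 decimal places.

0.3272

After a trace-element assay='no-match': P(supplier A) = 0.4·0.6000 / (0.4·0.6000 + 0.35·0.4000) ≈ 0.6316
After a trace-element assay='no-match': P(supplier A) = 0.4·0.6316 / (0.4·0.6316 + 0.35·0.3684) ≈ 0.6621
After a quality check='pass': P(supplier A) = 0.2·0.6621 / (0.2·0.6621 + 0.85·0.3379) ≈ 0.3155
After a trace-element assay='no-match': P(supplier A) = 0.4·0.3155 / (0.4·0.3155 + 0.35·0.6845) ≈ 0.3451
After a trace-element assay='match': P(supplier A) = 0.6·0.3451 / (0.6·0.3451 + 0.65·0.6549) ≈ 0.3272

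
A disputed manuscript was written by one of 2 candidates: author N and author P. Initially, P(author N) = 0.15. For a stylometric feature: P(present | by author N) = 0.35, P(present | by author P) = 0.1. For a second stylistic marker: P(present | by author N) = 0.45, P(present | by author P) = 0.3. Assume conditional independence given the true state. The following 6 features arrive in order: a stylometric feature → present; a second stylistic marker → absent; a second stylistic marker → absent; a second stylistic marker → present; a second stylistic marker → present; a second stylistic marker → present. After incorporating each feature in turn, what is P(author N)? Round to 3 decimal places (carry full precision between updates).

After a stylometric feature='present': P(author N) = 0.35·0.1500 / (0.35·0.1500 + 0.1·0.8500) ≈ 0.3818
After a second stylistic marker='absent': P(author N) = 0.55·0.3818 / (0.55·0.3818 + 0.7·0.6182) ≈ 0.3267
After a second stylistic marker='absent': P(author N) = 0.55·0.3267 / (0.55·0.3267 + 0.7·0.6733) ≈ 0.2760
After a second stylistic marker='present': P(author N) = 0.45·0.2760 / (0.45·0.2760 + 0.3·0.7240) ≈ 0.3638
After a second stylistic marker='present': P(author N) = 0.45·0.3638 / (0.45·0.3638 + 0.3·0.6362) ≈ 0.4618
After a second stylistic marker='present': P(author N) = 0.45·0.4618 / (0.45·0.4618 + 0.3·0.5382) ≈ 0.5627

0.563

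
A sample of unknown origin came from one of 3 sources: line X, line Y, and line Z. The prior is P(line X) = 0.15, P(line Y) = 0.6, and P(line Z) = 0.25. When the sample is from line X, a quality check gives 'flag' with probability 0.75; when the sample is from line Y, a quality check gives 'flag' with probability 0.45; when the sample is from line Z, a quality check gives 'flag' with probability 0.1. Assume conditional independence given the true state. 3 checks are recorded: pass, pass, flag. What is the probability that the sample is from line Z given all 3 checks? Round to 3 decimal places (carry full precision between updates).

0.186

After 'pass': normaliser = 0.25·0.1500 + 0.55·0.6000 + 0.9·0.2500; P(line X) ≈ 0.0633, P(line Y) ≈ 0.5570, P(line Z) ≈ 0.3797
After 'pass': normaliser = 0.25·0.0633 + 0.55·0.5570 + 0.9·0.3797; P(line X) ≈ 0.0238, P(line Y) ≈ 0.4614, P(line Z) ≈ 0.5148
After 'flag': normaliser = 0.75·0.0238 + 0.45·0.4614 + 0.1·0.5148; P(line X) ≈ 0.0645, P(line Y) ≈ 0.7496, P(line Z) ≈ 0.1859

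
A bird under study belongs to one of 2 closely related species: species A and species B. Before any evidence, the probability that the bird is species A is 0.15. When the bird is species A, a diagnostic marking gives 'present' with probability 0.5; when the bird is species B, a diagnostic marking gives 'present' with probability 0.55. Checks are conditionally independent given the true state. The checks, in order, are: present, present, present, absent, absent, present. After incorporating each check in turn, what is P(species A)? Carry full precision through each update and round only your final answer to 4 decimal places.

Apply Bayes' rule sequentially, carrying P(species A) forward.
After 'present': P(species A) = 0.5·0.1500 / (0.5·0.1500 + 0.55·0.8500) ≈ 0.1382
After 'present': P(species A) = 0.5·0.1382 / (0.5·0.1382 + 0.55·0.8618) ≈ 0.1273
After 'present': P(species A) = 0.5·0.1273 / (0.5·0.1273 + 0.55·0.8727) ≈ 0.1171
After 'absent': P(species A) = 0.5·0.1171 / (0.5·0.1171 + 0.45·0.8829) ≈ 0.1284
After 'absent': P(species A) = 0.5·0.1284 / (0.5·0.1284 + 0.45·0.8716) ≈ 0.1407
After 'present': P(species A) = 0.5·0.1407 / (0.5·0.1407 + 0.55·0.8593) ≈ 0.1295

0.1295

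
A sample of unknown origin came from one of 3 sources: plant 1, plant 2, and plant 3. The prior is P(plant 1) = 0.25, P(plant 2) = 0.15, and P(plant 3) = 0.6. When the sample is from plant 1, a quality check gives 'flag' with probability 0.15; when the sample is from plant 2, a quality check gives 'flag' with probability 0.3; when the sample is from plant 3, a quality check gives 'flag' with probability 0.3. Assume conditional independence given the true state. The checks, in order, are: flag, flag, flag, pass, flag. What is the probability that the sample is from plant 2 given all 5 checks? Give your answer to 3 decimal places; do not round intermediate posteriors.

0.195

After 'flag': normaliser = 0.15·0.2500 + 0.3·0.1500 + 0.3·0.6000; P(plant 1) ≈ 0.1429, P(plant 2) ≈ 0.1714, P(plant 3) ≈ 0.6857
After 'flag': normaliser = 0.15·0.1429 + 0.3·0.1714 + 0.3·0.6857; P(plant 1) ≈ 0.0769, P(plant 2) ≈ 0.1846, P(plant 3) ≈ 0.7385
After 'flag': normaliser = 0.15·0.0769 + 0.3·0.1846 + 0.3·0.7385; P(plant 1) ≈ 0.0400, P(plant 2) ≈ 0.1920, P(plant 3) ≈ 0.7680
After 'pass': normaliser = 0.85·0.0400 + 0.7·0.1920 + 0.7·0.7680; P(plant 1) ≈ 0.0482, P(plant 2) ≈ 0.1904, P(plant 3) ≈ 0.7615
After 'flag': normaliser = 0.15·0.0482 + 0.3·0.1904 + 0.3·0.7615; P(plant 1) ≈ 0.0247, P(plant 2) ≈ 0.1951, P(plant 3) ≈ 0.7803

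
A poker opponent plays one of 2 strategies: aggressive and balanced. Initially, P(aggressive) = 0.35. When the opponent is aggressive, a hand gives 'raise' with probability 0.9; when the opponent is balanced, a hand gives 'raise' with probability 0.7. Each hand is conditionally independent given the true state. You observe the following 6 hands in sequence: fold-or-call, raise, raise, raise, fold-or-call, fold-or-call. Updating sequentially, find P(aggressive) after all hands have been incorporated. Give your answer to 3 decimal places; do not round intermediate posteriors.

0.041

After 'fold-or-call': P(aggressive) = 0.1·0.3500 / (0.1·0.3500 + 0.3·0.6500) ≈ 0.1522
After 'raise': P(aggressive) = 0.9·0.1522 / (0.9·0.1522 + 0.7·0.8478) ≈ 0.1875
After 'raise': P(aggressive) = 0.9·0.1875 / (0.9·0.1875 + 0.7·0.8125) ≈ 0.2288
After 'raise': P(aggressive) = 0.9·0.2288 / (0.9·0.2288 + 0.7·0.7712) ≈ 0.2761
After 'fold-or-call': P(aggressive) = 0.1·0.2761 / (0.1·0.2761 + 0.3·0.7239) ≈ 0.1128
After 'fold-or-call': P(aggressive) = 0.1·0.1128 / (0.1·0.1128 + 0.3·0.8872) ≈ 0.0407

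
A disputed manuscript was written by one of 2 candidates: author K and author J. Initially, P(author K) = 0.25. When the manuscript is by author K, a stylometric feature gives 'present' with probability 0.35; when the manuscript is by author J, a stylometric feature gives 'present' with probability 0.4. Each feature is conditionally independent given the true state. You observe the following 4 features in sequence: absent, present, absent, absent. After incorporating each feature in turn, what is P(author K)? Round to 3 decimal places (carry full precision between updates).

After 'absent': P(author K) = 0.65·0.2500 / (0.65·0.2500 + 0.6·0.7500) ≈ 0.2653
After 'present': P(author K) = 0.35·0.2653 / (0.35·0.2653 + 0.4·0.7347) ≈ 0.2401
After 'absent': P(author K) = 0.65·0.2401 / (0.65·0.2401 + 0.6·0.7599) ≈ 0.2550
After 'absent': P(author K) = 0.65·0.2550 / (0.65·0.2550 + 0.6·0.7450) ≈ 0.2705

0.271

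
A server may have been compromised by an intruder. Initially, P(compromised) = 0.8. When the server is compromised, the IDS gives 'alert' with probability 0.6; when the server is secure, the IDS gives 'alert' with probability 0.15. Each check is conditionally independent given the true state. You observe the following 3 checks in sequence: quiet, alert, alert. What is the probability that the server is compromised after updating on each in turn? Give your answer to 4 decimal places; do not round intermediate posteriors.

0.9679

After 'quiet': P(compromised) = 0.4·0.8000 / (0.4·0.8000 + 0.85·0.2000) ≈ 0.6531
After 'alert': P(compromised) = 0.6·0.6531 / (0.6·0.6531 + 0.15·0.3469) ≈ 0.8828
After 'alert': P(compromised) = 0.6·0.8828 / (0.6·0.8828 + 0.15·0.1172) ≈ 0.9679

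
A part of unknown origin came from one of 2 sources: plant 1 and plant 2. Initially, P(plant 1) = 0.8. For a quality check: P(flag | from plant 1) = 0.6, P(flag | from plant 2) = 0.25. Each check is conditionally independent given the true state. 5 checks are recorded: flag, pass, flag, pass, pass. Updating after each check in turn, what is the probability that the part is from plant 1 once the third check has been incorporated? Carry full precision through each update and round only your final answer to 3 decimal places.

0.925

Each posterior becomes the prior for the next update.
After 'flag': P(plant 1) = 0.6·0.8000 / (0.6·0.8000 + 0.25·0.2000) ≈ 0.9057
After 'pass': P(plant 1) = 0.4·0.9057 / (0.4·0.9057 + 0.75·0.0943) ≈ 0.8366
After 'flag': P(plant 1) = 0.6·0.8366 / (0.6·0.8366 + 0.25·0.1634) ≈ 0.9247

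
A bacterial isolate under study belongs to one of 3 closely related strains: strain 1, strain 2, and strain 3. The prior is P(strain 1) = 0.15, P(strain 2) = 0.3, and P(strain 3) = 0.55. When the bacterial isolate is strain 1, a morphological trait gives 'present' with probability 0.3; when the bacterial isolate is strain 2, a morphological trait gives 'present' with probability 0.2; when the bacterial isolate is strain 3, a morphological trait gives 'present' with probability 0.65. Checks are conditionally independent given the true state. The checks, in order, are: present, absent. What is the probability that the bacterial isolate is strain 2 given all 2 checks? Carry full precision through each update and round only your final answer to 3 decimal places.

After 'present': normaliser = 0.3·0.1500 + 0.2·0.3000 + 0.65·0.5500; P(strain 1) ≈ 0.0973, P(strain 2) ≈ 0.1297, P(strain 3) ≈ 0.7730
After 'absent': normaliser = 0.7·0.0973 + 0.8·0.1297 + 0.35·0.7730; P(strain 1) ≈ 0.1539, P(strain 2) ≈ 0.2346, P(strain 3) ≈ 0.6115

0.235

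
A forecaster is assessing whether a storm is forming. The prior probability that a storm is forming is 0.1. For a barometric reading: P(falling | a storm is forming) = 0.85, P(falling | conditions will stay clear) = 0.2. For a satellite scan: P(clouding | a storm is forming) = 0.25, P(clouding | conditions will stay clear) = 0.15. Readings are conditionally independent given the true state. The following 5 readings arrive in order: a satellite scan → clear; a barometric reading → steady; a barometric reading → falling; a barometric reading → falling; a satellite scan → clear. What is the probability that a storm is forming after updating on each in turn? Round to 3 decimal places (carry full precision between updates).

After a satellite scan='clear': P(storm) = 0.75·0.1000 / (0.75·0.1000 + 0.85·0.9000) ≈ 0.0893
After a barometric reading='steady': P(storm) = 0.15·0.0893 / (0.15·0.0893 + 0.8·0.9107) ≈ 0.0181
After a barometric reading='falling': P(storm) = 0.85·0.0181 / (0.85·0.0181 + 0.2·0.9819) ≈ 0.0725
After a barometric reading='falling': P(storm) = 0.85·0.0725 / (0.85·0.0725 + 0.2·0.9275) ≈ 0.2493
After a satellite scan='clear': P(storm) = 0.75·0.2493 / (0.75·0.2493 + 0.85·0.7507) ≈ 0.2266

0.227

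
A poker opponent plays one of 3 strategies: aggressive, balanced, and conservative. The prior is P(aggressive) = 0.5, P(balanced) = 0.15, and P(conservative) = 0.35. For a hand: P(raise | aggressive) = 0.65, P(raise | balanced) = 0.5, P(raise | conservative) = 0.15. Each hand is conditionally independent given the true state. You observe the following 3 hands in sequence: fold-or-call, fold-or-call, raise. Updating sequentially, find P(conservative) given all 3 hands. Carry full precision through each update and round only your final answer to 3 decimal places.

After 'fold-or-call': normaliser = 0.35·0.5000 + 0.5·0.1500 + 0.85·0.3500; P(aggressive) ≈ 0.3196, P(balanced) ≈ 0.1370, P(conservative) ≈ 0.5434
After 'fold-or-call': normaliser = 0.35·0.3196 + 0.5·0.1370 + 0.85·0.5434; P(aggressive) ≈ 0.1742, P(balanced) ≈ 0.1066, P(conservative) ≈ 0.7192
After 'raise': normaliser = 0.65·0.1742 + 0.5·0.1066 + 0.15·0.7192; P(aggressive) ≈ 0.4126, P(balanced) ≈ 0.1943, P(conservative) ≈ 0.3931

0.393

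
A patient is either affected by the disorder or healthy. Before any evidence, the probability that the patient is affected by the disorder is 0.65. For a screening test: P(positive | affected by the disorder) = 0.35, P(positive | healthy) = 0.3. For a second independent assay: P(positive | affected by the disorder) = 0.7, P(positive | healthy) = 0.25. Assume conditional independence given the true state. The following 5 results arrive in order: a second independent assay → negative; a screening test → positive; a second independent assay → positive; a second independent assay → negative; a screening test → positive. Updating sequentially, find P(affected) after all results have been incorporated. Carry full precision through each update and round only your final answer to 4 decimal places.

0.5311

Apply Bayes' rule sequentially, carrying P(affected) forward.
After a second independent assay='negative': P(affected) = 0.3·0.6500 / (0.3·0.6500 + 0.75·0.3500) ≈ 0.4262
After a screening test='positive': P(affected) = 0.35·0.4262 / (0.35·0.4262 + 0.3·0.5738) ≈ 0.4643
After a second independent assay='positive': P(affected) = 0.7·0.4643 / (0.7·0.4643 + 0.25·0.5357) ≈ 0.7082
After a second independent assay='negative': P(affected) = 0.3·0.7082 / (0.3·0.7082 + 0.75·0.2918) ≈ 0.4926
After a screening test='positive': P(affected) = 0.35·0.4926 / (0.35·0.4926 + 0.3·0.5074) ≈ 0.5311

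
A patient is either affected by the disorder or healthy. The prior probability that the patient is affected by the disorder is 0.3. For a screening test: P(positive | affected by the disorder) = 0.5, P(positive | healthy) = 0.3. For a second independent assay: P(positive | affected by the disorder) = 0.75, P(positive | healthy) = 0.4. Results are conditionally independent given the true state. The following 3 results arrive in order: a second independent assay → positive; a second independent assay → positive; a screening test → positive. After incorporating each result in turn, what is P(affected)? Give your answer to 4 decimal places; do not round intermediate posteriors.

Apply Bayes' rule sequentially, carrying P(affected) forward.
After a second independent assay='positive': P(affected) = 0.75·0.3000 / (0.75·0.3000 + 0.4·0.7000) ≈ 0.4455
After a second independent assay='positive': P(affected) = 0.75·0.4455 / (0.75·0.4455 + 0.4·0.5545) ≈ 0.6011
After a screening test='positive': P(affected) = 0.5·0.6011 / (0.5·0.6011 + 0.3·0.3989) ≈ 0.7152

0.7152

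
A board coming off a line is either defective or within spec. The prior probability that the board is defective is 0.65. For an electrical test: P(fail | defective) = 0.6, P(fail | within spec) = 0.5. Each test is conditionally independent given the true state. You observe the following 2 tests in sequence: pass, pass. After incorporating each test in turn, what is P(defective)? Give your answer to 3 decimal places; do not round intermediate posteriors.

After 'pass': P(defective) = 0.4·0.6500 / (0.4·0.6500 + 0.5·0.3500) ≈ 0.5977
After 'pass': P(defective) = 0.4·0.5977 / (0.4·0.5977 + 0.5·0.4023) ≈ 0.5431

0.543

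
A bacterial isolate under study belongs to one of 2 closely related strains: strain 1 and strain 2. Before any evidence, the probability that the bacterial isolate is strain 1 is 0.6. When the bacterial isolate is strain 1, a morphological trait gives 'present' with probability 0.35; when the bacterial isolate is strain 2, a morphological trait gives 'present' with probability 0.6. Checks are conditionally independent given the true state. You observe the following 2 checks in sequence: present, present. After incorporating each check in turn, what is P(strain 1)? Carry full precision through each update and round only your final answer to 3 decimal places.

After 'present': P(strain 1) = 0.35·0.6000 / (0.35·0.6000 + 0.6·0.4000) ≈ 0.4667
After 'present': P(strain 1) = 0.35·0.4667 / (0.35·0.4667 + 0.6·0.5333) ≈ 0.3379

0.338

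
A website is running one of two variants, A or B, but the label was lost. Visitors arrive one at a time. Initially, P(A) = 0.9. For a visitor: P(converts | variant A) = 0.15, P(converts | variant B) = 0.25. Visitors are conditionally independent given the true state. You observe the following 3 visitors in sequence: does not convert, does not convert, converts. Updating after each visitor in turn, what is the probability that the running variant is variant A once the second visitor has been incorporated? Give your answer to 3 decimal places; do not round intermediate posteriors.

After 'does not convert': P(A) = 0.85·0.9000 / (0.85·0.9000 + 0.75·0.1000) ≈ 0.9107
After 'does not convert': P(A) = 0.85·0.9107 / (0.85·0.9107 + 0.75·0.0893) ≈ 0.9204

0.920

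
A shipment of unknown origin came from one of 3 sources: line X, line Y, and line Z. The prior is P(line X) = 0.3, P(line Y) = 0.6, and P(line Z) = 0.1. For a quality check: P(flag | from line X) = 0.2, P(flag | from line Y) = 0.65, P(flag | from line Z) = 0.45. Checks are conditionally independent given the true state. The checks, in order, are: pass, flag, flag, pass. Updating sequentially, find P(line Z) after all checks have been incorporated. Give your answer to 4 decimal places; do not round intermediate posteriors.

0.1366

Each posterior becomes the prior for the next update.
After 'pass': normaliser = 0.8·0.3000 + 0.35·0.6000 + 0.55·0.1000; P(line X) ≈ 0.4752, P(line Y) ≈ 0.4158, P(line Z) ≈ 0.1089
After 'flag': normaliser = 0.2·0.4752 + 0.65·0.4158 + 0.45·0.1089; P(line X) ≈ 0.2294, P(line Y) ≈ 0.6523, P(line Z) ≈ 0.1183
After 'flag': normaliser = 0.2·0.2294 + 0.65·0.6523 + 0.45·0.1183; P(line X) ≈ 0.0877, P(line Y) ≈ 0.8106, P(line Z) ≈ 0.1017
After 'pass': normaliser = 0.8·0.0877 + 0.35·0.8106 + 0.55·0.1017; P(line X) ≈ 0.1712, P(line Y) ≈ 0.6922, P(line Z) ≈ 0.1366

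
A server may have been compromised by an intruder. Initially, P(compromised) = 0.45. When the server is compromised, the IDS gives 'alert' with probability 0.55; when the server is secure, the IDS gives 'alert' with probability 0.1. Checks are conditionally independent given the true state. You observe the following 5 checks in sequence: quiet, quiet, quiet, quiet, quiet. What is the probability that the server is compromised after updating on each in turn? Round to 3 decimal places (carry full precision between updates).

0.025

Each posterior becomes the prior for the next update.
After 'quiet': P(compromised) = 0.45·0.4500 / (0.45·0.4500 + 0.9·0.5500) ≈ 0.2903
After 'quiet': P(compromised) = 0.45·0.2903 / (0.45·0.2903 + 0.9·0.7097) ≈ 0.1698
After 'quiet': P(compromised) = 0.45·0.1698 / (0.45·0.1698 + 0.9·0.8302) ≈ 0.0928
After 'quiet': P(compromised) = 0.45·0.0928 / (0.45·0.0928 + 0.9·0.9072) ≈ 0.0486
After 'quiet': P(compromised) = 0.45·0.0486 / (0.45·0.0486 + 0.9·0.9514) ≈ 0.0249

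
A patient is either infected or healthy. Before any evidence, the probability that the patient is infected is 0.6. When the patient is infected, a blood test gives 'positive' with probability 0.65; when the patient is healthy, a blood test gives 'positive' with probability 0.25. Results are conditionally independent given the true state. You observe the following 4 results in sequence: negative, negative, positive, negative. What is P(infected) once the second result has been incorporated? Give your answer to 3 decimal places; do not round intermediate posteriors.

0.246

Each posterior becomes the prior for the next update.
After 'negative': P(infected) = 0.35·0.6000 / (0.35·0.6000 + 0.75·0.4000) ≈ 0.4118
After 'negative': P(infected) = 0.35·0.4118 / (0.35·0.4118 + 0.75·0.5882) ≈ 0.2462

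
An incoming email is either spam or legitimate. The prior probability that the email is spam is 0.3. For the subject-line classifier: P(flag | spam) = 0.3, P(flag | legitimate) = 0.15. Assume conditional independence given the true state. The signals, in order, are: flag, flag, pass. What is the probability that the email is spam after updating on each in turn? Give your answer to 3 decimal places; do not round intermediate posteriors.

0.585

After 'flag': P(spam) = 0.3·0.3000 / (0.3·0.3000 + 0.15·0.7000) ≈ 0.4615
After 'flag': P(spam) = 0.3·0.4615 / (0.3·0.4615 + 0.15·0.5385) ≈ 0.6316
After 'pass': P(spam) = 0.7·0.6316 / (0.7·0.6316 + 0.85·0.3684) ≈ 0.5854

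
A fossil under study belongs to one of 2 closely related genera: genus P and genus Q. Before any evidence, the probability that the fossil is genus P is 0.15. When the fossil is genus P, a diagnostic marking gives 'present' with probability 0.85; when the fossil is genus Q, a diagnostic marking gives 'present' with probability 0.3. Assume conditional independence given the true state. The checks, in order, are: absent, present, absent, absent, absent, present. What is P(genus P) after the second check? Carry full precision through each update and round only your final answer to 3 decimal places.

0.097

After 'absent': P(genus P) = 0.15·0.1500 / (0.15·0.1500 + 0.7·0.8500) ≈ 0.0364
After 'present': P(genus P) = 0.85·0.0364 / (0.85·0.0364 + 0.3·0.9636) ≈ 0.0968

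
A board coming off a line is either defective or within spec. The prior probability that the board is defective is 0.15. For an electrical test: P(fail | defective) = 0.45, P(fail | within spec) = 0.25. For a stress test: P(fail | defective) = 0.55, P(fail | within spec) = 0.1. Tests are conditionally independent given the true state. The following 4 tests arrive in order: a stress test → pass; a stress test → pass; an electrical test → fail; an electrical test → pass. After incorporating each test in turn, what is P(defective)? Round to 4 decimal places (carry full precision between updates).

0.0550

Each posterior becomes the prior for the next update.
After a stress test='pass': P(defective) = 0.45·0.1500 / (0.45·0.1500 + 0.9·0.8500) ≈ 0.0811
After a stress test='pass': P(defective) = 0.45·0.0811 / (0.45·0.0811 + 0.9·0.9189) ≈ 0.0423
After an electrical test='fail': P(defective) = 0.45·0.0423 / (0.45·0.0423 + 0.25·0.9577) ≈ 0.0736
After an electrical test='pass': P(defective) = 0.55·0.0736 / (0.55·0.0736 + 0.75·0.9264) ≈ 0.0550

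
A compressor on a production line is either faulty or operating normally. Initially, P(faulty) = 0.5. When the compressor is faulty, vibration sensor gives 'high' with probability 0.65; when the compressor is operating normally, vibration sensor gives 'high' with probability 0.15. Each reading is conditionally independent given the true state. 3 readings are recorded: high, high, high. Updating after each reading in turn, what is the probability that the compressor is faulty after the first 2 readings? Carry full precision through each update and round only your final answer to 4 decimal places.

0.9494

After 'high': P(faulty) = 0.65·0.5000 / (0.65·0.5000 + 0.15·0.5000) ≈ 0.8125
After 'high': P(faulty) = 0.65·0.8125 / (0.65·0.8125 + 0.15·0.1875) ≈ 0.9494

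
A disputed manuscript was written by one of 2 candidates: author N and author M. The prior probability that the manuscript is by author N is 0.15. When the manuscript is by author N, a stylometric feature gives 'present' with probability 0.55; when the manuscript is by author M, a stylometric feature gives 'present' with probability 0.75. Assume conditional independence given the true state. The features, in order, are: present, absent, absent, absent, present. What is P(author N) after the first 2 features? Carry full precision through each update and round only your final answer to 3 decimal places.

0.189

After 'present': P(author N) = 0.55·0.1500 / (0.55·0.1500 + 0.75·0.8500) ≈ 0.1146
After 'absent': P(author N) = 0.45·0.1146 / (0.45·0.1146 + 0.25·0.8854) ≈ 0.1889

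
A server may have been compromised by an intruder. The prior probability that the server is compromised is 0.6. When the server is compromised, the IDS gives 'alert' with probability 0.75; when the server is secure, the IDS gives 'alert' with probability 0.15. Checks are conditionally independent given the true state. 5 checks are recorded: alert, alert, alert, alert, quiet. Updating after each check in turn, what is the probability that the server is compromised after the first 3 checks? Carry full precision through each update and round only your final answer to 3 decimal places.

After 'alert': P(compromised) = 0.75·0.6000 / (0.75·0.6000 + 0.15·0.4000) ≈ 0.8824
After 'alert': P(compromised) = 0.75·0.8824 / (0.75·0.8824 + 0.15·0.1176) ≈ 0.9740
After 'alert': P(compromised) = 0.75·0.9740 / (0.75·0.9740 + 0.15·0.0260) ≈ 0.9947

0.995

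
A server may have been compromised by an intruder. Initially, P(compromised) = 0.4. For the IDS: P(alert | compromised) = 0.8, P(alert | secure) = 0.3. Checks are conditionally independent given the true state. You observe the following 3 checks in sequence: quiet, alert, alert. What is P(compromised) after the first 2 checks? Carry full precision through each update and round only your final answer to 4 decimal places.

Apply Bayes' rule sequentially, carrying P(compromised) forward.
After 'quiet': P(compromised) = 0.2·0.4000 / (0.2·0.4000 + 0.7·0.6000) ≈ 0.1600
After 'alert': P(compromised) = 0.8·0.1600 / (0.8·0.1600 + 0.3·0.8400) ≈ 0.3368

0.3368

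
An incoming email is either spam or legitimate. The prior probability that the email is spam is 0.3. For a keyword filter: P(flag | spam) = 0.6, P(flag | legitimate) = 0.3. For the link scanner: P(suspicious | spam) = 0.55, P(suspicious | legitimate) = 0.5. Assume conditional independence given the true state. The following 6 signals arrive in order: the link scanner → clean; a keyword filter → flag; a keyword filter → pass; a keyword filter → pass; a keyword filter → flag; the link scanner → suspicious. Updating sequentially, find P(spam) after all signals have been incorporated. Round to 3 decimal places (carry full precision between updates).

0.357

After the link scanner='clean': P(spam) = 0.45·0.3000 / (0.45·0.3000 + 0.5·0.7000) ≈ 0.2784
After a keyword filter='flag': P(spam) = 0.6·0.2784 / (0.6·0.2784 + 0.3·0.7216) ≈ 0.4355
After a keyword filter='pass': P(spam) = 0.4·0.4355 / (0.4·0.4355 + 0.7·0.5645) ≈ 0.3059
After a keyword filter='pass': P(spam) = 0.4·0.3059 / (0.4·0.3059 + 0.7·0.6941) ≈ 0.2012
After a keyword filter='flag': P(spam) = 0.6·0.2012 / (0.6·0.2012 + 0.3·0.7988) ≈ 0.3350
After the link scanner='suspicious': P(spam) = 0.55·0.3350 / (0.55·0.3350 + 0.5·0.6650) ≈ 0.3566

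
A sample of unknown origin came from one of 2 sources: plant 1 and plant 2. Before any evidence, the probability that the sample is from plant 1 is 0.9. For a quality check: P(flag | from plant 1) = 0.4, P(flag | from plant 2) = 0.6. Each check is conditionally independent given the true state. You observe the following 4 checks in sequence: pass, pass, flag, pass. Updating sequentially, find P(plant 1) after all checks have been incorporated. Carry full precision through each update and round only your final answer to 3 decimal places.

0.953

Each posterior becomes the prior for the next update.
After 'pass': P(plant 1) = 0.6·0.9000 / (0.6·0.9000 + 0.4·0.1000) ≈ 0.9310
After 'pass': P(plant 1) = 0.6·0.9310 / (0.6·0.9310 + 0.4·0.0690) ≈ 0.9529
After 'flag': P(plant 1) = 0.4·0.9529 / (0.4·0.9529 + 0.6·0.0471) ≈ 0.9310
After 'pass': P(plant 1) = 0.6·0.9310 / (0.6·0.9310 + 0.4·0.0690) ≈ 0.9529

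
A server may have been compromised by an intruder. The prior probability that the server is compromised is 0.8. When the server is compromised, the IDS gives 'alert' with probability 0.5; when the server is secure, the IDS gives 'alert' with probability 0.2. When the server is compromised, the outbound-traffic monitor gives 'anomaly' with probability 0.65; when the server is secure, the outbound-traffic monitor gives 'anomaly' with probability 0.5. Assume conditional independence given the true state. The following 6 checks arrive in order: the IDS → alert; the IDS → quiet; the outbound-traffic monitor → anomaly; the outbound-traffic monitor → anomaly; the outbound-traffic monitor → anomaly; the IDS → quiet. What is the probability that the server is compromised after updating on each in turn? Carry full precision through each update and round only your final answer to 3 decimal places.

Apply Bayes' rule sequentially, carrying P(compromised) forward.
After the IDS='alert': P(compromised) = 0.5·0.8000 / (0.5·0.8000 + 0.2·0.2000) ≈ 0.9091
After the IDS='quiet': P(compromised) = 0.5·0.9091 / (0.5·0.9091 + 0.8·0.0909) ≈ 0.8621
After the outbound-traffic monitor='anomaly': P(compromised) = 0.65·0.8621 / (0.65·0.8621 + 0.5·0.1379) ≈ 0.8904
After the outbound-traffic monitor='anomaly': P(compromised) = 0.65·0.8904 / (0.65·0.8904 + 0.5·0.1096) ≈ 0.9135
After the outbound-traffic monitor='anomaly': P(compromised) = 0.65·0.9135 / (0.65·0.9135 + 0.5·0.0865) ≈ 0.9321
After the IDS='quiet': P(compromised) = 0.5·0.9321 / (0.5·0.9321 + 0.8·0.0679) ≈ 0.8956

0.896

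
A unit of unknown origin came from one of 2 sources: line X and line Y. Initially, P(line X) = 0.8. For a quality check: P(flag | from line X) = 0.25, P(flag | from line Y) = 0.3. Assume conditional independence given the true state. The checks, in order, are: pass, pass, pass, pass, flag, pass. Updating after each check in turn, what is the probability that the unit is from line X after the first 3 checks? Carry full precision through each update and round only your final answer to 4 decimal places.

0.8311

Apply Bayes' rule sequentially, carrying P(line X) forward.
After 'pass': P(line X) = 0.75·0.8000 / (0.75·0.8000 + 0.7·0.2000) ≈ 0.8108
After 'pass': P(line X) = 0.75·0.8108 / (0.75·0.8108 + 0.7·0.1892) ≈ 0.8212
After 'pass': P(line X) = 0.75·0.8212 / (0.75·0.8212 + 0.7·0.1788) ≈ 0.8311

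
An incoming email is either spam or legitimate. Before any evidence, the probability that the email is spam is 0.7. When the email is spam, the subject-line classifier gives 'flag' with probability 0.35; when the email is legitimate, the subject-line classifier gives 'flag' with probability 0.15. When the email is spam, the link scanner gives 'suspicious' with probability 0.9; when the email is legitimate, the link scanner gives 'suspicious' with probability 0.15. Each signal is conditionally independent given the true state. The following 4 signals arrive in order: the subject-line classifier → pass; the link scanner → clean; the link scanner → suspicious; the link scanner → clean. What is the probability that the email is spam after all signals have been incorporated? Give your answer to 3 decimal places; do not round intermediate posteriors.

0.129

After the subject-line classifier='pass': P(spam) = 0.65·0.7000 / (0.65·0.7000 + 0.85·0.3000) ≈ 0.6408
After the link scanner='clean': P(spam) = 0.1·0.6408 / (0.1·0.6408 + 0.85·0.3592) ≈ 0.1735
After the link scanner='suspicious': P(spam) = 0.9·0.1735 / (0.9·0.1735 + 0.15·0.8265) ≈ 0.5574
After the link scanner='clean': P(spam) = 0.1·0.5574 / (0.1·0.5574 + 0.85·0.4426) ≈ 0.1291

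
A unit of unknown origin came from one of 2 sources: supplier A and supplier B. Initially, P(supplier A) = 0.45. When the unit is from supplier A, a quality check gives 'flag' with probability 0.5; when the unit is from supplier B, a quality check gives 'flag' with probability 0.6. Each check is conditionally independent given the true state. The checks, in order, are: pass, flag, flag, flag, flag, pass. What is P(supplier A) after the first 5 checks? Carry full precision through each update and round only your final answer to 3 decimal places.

0.330

After 'pass': P(supplier A) = 0.5·0.4500 / (0.5·0.4500 + 0.4·0.5500) ≈ 0.5056
After 'flag': P(supplier A) = 0.5·0.5056 / (0.5·0.5056 + 0.6·0.4944) ≈ 0.4601
After 'flag': P(supplier A) = 0.5·0.4601 / (0.5·0.4601 + 0.6·0.5399) ≈ 0.4153
After 'flag': P(supplier A) = 0.5·0.4153 / (0.5·0.4153 + 0.6·0.5847) ≈ 0.3718
After 'flag': P(supplier A) = 0.5·0.3718 / (0.5·0.3718 + 0.6·0.6282) ≈ 0.3303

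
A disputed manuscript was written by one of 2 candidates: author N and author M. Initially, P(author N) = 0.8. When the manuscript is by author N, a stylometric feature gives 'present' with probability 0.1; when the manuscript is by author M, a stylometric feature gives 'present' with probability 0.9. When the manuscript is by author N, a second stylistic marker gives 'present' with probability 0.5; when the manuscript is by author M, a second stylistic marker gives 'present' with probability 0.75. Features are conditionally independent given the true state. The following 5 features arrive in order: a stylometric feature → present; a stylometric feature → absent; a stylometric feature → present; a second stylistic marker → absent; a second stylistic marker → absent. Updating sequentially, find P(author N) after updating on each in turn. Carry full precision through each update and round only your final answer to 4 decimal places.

0.6400

After a stylometric feature='present': P(author N) = 0.1·0.8000 / (0.1·0.8000 + 0.9·0.2000) ≈ 0.3077
After a stylometric feature='absent': P(author N) = 0.9·0.3077 / (0.9·0.3077 + 0.1·0.6923) ≈ 0.8000
After a stylometric feature='present': P(author N) = 0.1·0.8000 / (0.1·0.8000 + 0.9·0.2000) ≈ 0.3077
After a second stylistic marker='absent': P(author N) = 0.5·0.3077 / (0.5·0.3077 + 0.25·0.6923) ≈ 0.4706
After a second stylistic marker='absent': P(author N) = 0.5·0.4706 / (0.5·0.4706 + 0.25·0.5294) ≈ 0.6400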